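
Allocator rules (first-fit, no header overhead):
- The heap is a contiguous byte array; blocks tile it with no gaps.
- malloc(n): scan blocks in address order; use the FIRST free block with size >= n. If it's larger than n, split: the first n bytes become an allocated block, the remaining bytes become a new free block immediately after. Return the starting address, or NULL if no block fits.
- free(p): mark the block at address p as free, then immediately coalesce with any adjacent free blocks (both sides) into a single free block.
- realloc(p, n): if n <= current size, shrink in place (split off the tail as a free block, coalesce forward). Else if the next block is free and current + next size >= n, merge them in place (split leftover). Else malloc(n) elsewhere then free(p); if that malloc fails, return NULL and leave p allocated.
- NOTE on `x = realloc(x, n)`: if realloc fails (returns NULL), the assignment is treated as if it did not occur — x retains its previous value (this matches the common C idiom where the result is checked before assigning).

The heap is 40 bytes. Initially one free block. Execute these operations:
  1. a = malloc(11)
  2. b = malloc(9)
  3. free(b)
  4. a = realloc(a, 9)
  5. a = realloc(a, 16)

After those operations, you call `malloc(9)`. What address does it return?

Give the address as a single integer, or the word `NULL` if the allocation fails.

Answer: 16

Derivation:
Op 1: a = malloc(11) -> a = 0; heap: [0-10 ALLOC][11-39 FREE]
Op 2: b = malloc(9) -> b = 11; heap: [0-10 ALLOC][11-19 ALLOC][20-39 FREE]
Op 3: free(b) -> (freed b); heap: [0-10 ALLOC][11-39 FREE]
Op 4: a = realloc(a, 9) -> a = 0; heap: [0-8 ALLOC][9-39 FREE]
Op 5: a = realloc(a, 16) -> a = 0; heap: [0-15 ALLOC][16-39 FREE]
malloc(9): first-fit scan over [0-15 ALLOC][16-39 FREE] -> 16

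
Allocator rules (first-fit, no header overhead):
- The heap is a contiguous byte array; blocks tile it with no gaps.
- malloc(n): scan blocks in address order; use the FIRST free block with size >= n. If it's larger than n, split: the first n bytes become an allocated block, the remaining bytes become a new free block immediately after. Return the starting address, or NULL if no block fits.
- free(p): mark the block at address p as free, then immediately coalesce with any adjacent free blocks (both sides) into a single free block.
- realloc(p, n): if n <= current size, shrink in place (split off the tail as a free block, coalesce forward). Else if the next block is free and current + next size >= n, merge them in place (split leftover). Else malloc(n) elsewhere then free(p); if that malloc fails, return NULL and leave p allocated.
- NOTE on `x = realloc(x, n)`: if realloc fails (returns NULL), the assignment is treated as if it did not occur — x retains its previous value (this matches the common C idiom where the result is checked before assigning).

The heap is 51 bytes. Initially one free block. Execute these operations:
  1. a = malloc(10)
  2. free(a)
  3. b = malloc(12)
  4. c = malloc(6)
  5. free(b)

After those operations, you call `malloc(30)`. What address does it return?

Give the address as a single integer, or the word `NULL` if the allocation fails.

Op 1: a = malloc(10) -> a = 0; heap: [0-9 ALLOC][10-50 FREE]
Op 2: free(a) -> (freed a); heap: [0-50 FREE]
Op 3: b = malloc(12) -> b = 0; heap: [0-11 ALLOC][12-50 FREE]
Op 4: c = malloc(6) -> c = 12; heap: [0-11 ALLOC][12-17 ALLOC][18-50 FREE]
Op 5: free(b) -> (freed b); heap: [0-11 FREE][12-17 ALLOC][18-50 FREE]
malloc(30): first-fit scan over [0-11 FREE][12-17 ALLOC][18-50 FREE] -> 18

Answer: 18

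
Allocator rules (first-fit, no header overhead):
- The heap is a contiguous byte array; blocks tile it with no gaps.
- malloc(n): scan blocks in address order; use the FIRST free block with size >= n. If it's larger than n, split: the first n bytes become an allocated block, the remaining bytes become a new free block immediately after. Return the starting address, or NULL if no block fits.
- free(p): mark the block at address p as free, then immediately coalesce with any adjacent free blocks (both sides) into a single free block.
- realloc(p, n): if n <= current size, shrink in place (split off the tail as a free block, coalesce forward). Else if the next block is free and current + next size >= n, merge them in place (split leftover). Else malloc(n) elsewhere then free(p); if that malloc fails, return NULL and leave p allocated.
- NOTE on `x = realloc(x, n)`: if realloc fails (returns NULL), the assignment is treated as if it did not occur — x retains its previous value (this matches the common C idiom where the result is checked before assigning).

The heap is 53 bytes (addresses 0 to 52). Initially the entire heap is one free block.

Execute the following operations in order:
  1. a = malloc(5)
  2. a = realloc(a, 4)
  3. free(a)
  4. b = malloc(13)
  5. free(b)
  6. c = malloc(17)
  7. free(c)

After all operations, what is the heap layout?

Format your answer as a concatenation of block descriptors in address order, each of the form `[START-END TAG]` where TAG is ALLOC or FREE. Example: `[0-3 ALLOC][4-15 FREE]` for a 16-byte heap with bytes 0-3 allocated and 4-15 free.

Op 1: a = malloc(5) -> a = 0; heap: [0-4 ALLOC][5-52 FREE]
Op 2: a = realloc(a, 4) -> a = 0; heap: [0-3 ALLOC][4-52 FREE]
Op 3: free(a) -> (freed a); heap: [0-52 FREE]
Op 4: b = malloc(13) -> b = 0; heap: [0-12 ALLOC][13-52 FREE]
Op 5: free(b) -> (freed b); heap: [0-52 FREE]
Op 6: c = malloc(17) -> c = 0; heap: [0-16 ALLOC][17-52 FREE]
Op 7: free(c) -> (freed c); heap: [0-52 FREE]

Answer: [0-52 FREE]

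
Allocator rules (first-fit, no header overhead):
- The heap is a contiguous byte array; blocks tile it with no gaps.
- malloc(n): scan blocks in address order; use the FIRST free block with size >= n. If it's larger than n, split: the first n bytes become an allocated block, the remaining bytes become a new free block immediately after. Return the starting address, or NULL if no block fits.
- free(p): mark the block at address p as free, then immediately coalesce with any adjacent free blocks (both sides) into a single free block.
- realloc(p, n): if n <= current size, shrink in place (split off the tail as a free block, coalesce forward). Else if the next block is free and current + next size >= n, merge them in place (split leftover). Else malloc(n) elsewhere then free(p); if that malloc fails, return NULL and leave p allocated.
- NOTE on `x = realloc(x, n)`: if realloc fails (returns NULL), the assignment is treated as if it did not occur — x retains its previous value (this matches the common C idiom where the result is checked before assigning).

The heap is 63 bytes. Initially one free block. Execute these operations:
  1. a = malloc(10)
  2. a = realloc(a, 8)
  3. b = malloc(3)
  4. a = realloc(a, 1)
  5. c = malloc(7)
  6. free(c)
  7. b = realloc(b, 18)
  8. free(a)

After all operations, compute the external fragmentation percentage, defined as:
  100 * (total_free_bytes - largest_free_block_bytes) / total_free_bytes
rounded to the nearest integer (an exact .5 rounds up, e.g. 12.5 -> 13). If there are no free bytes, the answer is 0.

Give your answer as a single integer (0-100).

Answer: 18

Derivation:
Op 1: a = malloc(10) -> a = 0; heap: [0-9 ALLOC][10-62 FREE]
Op 2: a = realloc(a, 8) -> a = 0; heap: [0-7 ALLOC][8-62 FREE]
Op 3: b = malloc(3) -> b = 8; heap: [0-7 ALLOC][8-10 ALLOC][11-62 FREE]
Op 4: a = realloc(a, 1) -> a = 0; heap: [0-0 ALLOC][1-7 FREE][8-10 ALLOC][11-62 FREE]
Op 5: c = malloc(7) -> c = 1; heap: [0-0 ALLOC][1-7 ALLOC][8-10 ALLOC][11-62 FREE]
Op 6: free(c) -> (freed c); heap: [0-0 ALLOC][1-7 FREE][8-10 ALLOC][11-62 FREE]
Op 7: b = realloc(b, 18) -> b = 8; heap: [0-0 ALLOC][1-7 FREE][8-25 ALLOC][26-62 FREE]
Op 8: free(a) -> (freed a); heap: [0-7 FREE][8-25 ALLOC][26-62 FREE]
Free blocks: [8 37] total_free=45 largest=37 -> 100*(45-37)/45 = 800/45 ≈ 17.778 -> rounds to 18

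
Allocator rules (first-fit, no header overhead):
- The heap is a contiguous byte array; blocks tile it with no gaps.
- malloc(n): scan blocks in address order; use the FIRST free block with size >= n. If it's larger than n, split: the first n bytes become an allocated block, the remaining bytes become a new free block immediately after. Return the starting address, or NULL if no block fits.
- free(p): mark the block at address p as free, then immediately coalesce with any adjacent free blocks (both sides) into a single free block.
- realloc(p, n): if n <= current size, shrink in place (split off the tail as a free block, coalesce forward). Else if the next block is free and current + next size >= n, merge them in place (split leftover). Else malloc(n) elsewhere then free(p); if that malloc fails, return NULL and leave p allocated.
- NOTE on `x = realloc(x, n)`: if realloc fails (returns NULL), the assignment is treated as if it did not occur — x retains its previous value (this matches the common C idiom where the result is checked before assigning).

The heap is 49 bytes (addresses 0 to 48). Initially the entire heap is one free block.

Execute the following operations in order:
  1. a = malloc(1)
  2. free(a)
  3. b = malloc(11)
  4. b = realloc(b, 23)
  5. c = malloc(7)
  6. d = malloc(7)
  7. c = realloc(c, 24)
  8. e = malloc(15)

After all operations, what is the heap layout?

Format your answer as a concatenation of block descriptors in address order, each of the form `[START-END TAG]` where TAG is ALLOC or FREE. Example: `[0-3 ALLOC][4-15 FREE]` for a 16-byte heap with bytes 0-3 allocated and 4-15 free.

Answer: [0-22 ALLOC][23-29 ALLOC][30-36 ALLOC][37-48 FREE]

Derivation:
Op 1: a = malloc(1) -> a = 0; heap: [0-0 ALLOC][1-48 FREE]
Op 2: free(a) -> (freed a); heap: [0-48 FREE]
Op 3: b = malloc(11) -> b = 0; heap: [0-10 ALLOC][11-48 FREE]
Op 4: b = realloc(b, 23) -> b = 0; heap: [0-22 ALLOC][23-48 FREE]
Op 5: c = malloc(7) -> c = 23; heap: [0-22 ALLOC][23-29 ALLOC][30-48 FREE]
Op 6: d = malloc(7) -> d = 30; heap: [0-22 ALLOC][23-29 ALLOC][30-36 ALLOC][37-48 FREE]
Op 7: c = realloc(c, 24) -> NULL (c unchanged); heap: [0-22 ALLOC][23-29 ALLOC][30-36 ALLOC][37-48 FREE]
Op 8: e = malloc(15) -> e = NULL; heap: [0-22 ALLOC][23-29 ALLOC][30-36 ALLOC][37-48 FREE]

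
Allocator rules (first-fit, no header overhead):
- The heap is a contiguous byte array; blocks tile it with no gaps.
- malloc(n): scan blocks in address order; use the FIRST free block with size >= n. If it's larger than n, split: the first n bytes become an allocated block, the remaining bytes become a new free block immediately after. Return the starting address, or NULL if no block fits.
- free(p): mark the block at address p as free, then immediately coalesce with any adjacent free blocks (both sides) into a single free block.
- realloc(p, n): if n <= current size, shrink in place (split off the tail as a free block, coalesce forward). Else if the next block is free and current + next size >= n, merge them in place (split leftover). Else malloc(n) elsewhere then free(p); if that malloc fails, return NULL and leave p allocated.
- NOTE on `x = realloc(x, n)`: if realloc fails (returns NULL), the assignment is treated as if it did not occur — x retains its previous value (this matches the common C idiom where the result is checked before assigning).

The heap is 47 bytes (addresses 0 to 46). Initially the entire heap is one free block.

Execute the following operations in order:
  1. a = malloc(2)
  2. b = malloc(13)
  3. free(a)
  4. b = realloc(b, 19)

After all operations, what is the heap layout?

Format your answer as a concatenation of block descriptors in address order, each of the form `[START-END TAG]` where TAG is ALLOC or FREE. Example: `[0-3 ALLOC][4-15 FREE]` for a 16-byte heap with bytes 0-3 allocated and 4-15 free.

Answer: [0-1 FREE][2-20 ALLOC][21-46 FREE]

Derivation:
Op 1: a = malloc(2) -> a = 0; heap: [0-1 ALLOC][2-46 FREE]
Op 2: b = malloc(13) -> b = 2; heap: [0-1 ALLOC][2-14 ALLOC][15-46 FREE]
Op 3: free(a) -> (freed a); heap: [0-1 FREE][2-14 ALLOC][15-46 FREE]
Op 4: b = realloc(b, 19) -> b = 2; heap: [0-1 FREE][2-20 ALLOC][21-46 FREE]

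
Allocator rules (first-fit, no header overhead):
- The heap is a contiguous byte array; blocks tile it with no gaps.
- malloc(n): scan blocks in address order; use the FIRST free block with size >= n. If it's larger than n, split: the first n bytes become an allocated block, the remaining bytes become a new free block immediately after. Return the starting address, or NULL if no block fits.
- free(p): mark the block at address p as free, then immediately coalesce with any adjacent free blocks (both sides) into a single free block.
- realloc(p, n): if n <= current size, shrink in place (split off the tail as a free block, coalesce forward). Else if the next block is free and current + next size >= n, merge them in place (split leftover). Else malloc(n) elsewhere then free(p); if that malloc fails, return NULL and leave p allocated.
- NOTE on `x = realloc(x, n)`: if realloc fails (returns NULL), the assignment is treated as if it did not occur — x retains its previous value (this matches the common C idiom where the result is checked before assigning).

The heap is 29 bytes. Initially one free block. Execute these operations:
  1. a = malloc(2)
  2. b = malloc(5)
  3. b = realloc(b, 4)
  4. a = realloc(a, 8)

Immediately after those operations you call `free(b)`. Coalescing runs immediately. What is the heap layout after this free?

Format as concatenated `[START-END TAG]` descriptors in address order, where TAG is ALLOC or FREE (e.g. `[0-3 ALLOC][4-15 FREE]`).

Op 1: a = malloc(2) -> a = 0; heap: [0-1 ALLOC][2-28 FREE]
Op 2: b = malloc(5) -> b = 2; heap: [0-1 ALLOC][2-6 ALLOC][7-28 FREE]
Op 3: b = realloc(b, 4) -> b = 2; heap: [0-1 ALLOC][2-5 ALLOC][6-28 FREE]
Op 4: a = realloc(a, 8) -> a = 6; heap: [0-1 FREE][2-5 ALLOC][6-13 ALLOC][14-28 FREE]
free(b): b = 2 -> block [2-5 ALLOC]; mark free, coalesce with adjacent free neighbors -> [0-5 FREE][6-13 ALLOC][14-28 FREE]

Answer: [0-5 FREE][6-13 ALLOC][14-28 FREE]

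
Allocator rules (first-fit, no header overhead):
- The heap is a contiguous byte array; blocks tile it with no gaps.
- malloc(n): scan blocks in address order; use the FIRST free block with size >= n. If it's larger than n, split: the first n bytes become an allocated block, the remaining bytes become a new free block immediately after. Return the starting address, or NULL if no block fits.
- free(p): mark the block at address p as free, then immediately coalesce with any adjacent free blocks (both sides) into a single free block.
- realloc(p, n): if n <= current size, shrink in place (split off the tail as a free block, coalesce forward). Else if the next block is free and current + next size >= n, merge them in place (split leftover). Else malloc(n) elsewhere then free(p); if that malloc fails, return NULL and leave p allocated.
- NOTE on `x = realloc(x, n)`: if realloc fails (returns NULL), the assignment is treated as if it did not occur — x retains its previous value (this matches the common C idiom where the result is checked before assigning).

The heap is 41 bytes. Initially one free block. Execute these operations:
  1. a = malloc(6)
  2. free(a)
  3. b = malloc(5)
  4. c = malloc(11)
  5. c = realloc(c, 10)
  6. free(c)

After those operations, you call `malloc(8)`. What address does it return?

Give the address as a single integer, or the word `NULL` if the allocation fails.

Op 1: a = malloc(6) -> a = 0; heap: [0-5 ALLOC][6-40 FREE]
Op 2: free(a) -> (freed a); heap: [0-40 FREE]
Op 3: b = malloc(5) -> b = 0; heap: [0-4 ALLOC][5-40 FREE]
Op 4: c = malloc(11) -> c = 5; heap: [0-4 ALLOC][5-15 ALLOC][16-40 FREE]
Op 5: c = realloc(c, 10) -> c = 5; heap: [0-4 ALLOC][5-14 ALLOC][15-40 FREE]
Op 6: free(c) -> (freed c); heap: [0-4 ALLOC][5-40 FREE]
malloc(8): first-fit scan over [0-4 ALLOC][5-40 FREE] -> 5

Answer: 5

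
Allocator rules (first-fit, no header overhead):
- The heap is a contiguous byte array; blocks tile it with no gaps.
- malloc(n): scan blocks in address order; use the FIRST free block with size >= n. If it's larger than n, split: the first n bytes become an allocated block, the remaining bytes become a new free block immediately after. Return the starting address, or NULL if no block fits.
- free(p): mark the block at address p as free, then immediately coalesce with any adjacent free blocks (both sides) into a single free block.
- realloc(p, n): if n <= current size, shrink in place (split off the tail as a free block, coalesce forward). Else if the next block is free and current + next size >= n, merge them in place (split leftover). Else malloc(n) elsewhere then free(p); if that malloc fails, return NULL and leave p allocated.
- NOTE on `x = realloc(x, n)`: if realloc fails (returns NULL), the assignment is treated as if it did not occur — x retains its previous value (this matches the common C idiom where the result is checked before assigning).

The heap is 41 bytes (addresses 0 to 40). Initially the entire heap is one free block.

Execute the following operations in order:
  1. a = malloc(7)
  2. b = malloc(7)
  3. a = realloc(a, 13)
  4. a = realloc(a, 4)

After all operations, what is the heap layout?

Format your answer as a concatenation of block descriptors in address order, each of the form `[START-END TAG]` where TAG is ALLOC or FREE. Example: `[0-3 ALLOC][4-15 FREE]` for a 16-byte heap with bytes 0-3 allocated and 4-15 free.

Op 1: a = malloc(7) -> a = 0; heap: [0-6 ALLOC][7-40 FREE]
Op 2: b = malloc(7) -> b = 7; heap: [0-6 ALLOC][7-13 ALLOC][14-40 FREE]
Op 3: a = realloc(a, 13) -> a = 14; heap: [0-6 FREE][7-13 ALLOC][14-26 ALLOC][27-40 FREE]
Op 4: a = realloc(a, 4) -> a = 14; heap: [0-6 FREE][7-13 ALLOC][14-17 ALLOC][18-40 FREE]

Answer: [0-6 FREE][7-13 ALLOC][14-17 ALLOC][18-40 FREE]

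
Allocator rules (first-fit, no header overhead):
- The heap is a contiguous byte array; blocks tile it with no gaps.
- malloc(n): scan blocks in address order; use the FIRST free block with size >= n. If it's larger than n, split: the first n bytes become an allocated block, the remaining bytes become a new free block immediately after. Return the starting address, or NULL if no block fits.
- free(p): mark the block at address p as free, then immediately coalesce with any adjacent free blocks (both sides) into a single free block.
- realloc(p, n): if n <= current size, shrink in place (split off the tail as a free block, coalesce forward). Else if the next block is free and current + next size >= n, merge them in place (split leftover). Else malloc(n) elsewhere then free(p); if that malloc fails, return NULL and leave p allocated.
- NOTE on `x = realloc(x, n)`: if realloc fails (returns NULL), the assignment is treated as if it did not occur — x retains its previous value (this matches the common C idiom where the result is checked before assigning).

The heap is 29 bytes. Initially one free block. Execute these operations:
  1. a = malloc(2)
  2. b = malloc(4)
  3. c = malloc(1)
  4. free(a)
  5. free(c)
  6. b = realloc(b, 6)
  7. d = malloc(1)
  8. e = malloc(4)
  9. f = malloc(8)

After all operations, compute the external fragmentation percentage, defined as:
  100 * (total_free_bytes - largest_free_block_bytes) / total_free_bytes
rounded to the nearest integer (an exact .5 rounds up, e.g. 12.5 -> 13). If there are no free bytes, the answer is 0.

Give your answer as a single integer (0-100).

Answer: 10

Derivation:
Op 1: a = malloc(2) -> a = 0; heap: [0-1 ALLOC][2-28 FREE]
Op 2: b = malloc(4) -> b = 2; heap: [0-1 ALLOC][2-5 ALLOC][6-28 FREE]
Op 3: c = malloc(1) -> c = 6; heap: [0-1 ALLOC][2-5 ALLOC][6-6 ALLOC][7-28 FREE]
Op 4: free(a) -> (freed a); heap: [0-1 FREE][2-5 ALLOC][6-6 ALLOC][7-28 FREE]
Op 5: free(c) -> (freed c); heap: [0-1 FREE][2-5 ALLOC][6-28 FREE]
Op 6: b = realloc(b, 6) -> b = 2; heap: [0-1 FREE][2-7 ALLOC][8-28 FREE]
Op 7: d = malloc(1) -> d = 0; heap: [0-0 ALLOC][1-1 FREE][2-7 ALLOC][8-28 FREE]
Op 8: e = malloc(4) -> e = 8; heap: [0-0 ALLOC][1-1 FREE][2-7 ALLOC][8-11 ALLOC][12-28 FREE]
Op 9: f = malloc(8) -> f = 12; heap: [0-0 ALLOC][1-1 FREE][2-7 ALLOC][8-11 ALLOC][12-19 ALLOC][20-28 FREE]
Free blocks: [1 9] total_free=10 largest=9 -> 100*(10-9)/10 = 100/10 = 10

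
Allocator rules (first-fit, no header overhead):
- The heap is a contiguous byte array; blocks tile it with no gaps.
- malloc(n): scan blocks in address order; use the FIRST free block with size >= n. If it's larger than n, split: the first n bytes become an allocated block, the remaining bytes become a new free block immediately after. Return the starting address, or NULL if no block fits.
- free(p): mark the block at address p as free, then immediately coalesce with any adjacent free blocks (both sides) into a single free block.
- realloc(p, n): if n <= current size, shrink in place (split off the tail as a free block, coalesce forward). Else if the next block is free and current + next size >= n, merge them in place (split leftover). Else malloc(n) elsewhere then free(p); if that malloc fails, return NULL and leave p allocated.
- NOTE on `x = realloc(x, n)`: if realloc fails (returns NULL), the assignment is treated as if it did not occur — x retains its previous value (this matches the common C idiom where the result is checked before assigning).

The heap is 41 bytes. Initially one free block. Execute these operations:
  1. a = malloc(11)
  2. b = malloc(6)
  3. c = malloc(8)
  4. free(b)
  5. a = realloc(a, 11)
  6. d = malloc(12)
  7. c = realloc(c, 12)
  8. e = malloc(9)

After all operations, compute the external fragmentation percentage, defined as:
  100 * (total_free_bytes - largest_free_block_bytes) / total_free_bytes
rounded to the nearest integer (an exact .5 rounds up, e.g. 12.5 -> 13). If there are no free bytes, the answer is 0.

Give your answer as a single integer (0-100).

Answer: 40

Derivation:
Op 1: a = malloc(11) -> a = 0; heap: [0-10 ALLOC][11-40 FREE]
Op 2: b = malloc(6) -> b = 11; heap: [0-10 ALLOC][11-16 ALLOC][17-40 FREE]
Op 3: c = malloc(8) -> c = 17; heap: [0-10 ALLOC][11-16 ALLOC][17-24 ALLOC][25-40 FREE]
Op 4: free(b) -> (freed b); heap: [0-10 ALLOC][11-16 FREE][17-24 ALLOC][25-40 FREE]
Op 5: a = realloc(a, 11) -> a = 0; heap: [0-10 ALLOC][11-16 FREE][17-24 ALLOC][25-40 FREE]
Op 6: d = malloc(12) -> d = 25; heap: [0-10 ALLOC][11-16 FREE][17-24 ALLOC][25-36 ALLOC][37-40 FREE]
Op 7: c = realloc(c, 12) -> NULL (c unchanged); heap: [0-10 ALLOC][11-16 FREE][17-24 ALLOC][25-36 ALLOC][37-40 FREE]
Op 8: e = malloc(9) -> e = NULL; heap: [0-10 ALLOC][11-16 FREE][17-24 ALLOC][25-36 ALLOC][37-40 FREE]
Free blocks: [6 4] total_free=10 largest=6 -> 100*(10-6)/10 = 400/10 = 40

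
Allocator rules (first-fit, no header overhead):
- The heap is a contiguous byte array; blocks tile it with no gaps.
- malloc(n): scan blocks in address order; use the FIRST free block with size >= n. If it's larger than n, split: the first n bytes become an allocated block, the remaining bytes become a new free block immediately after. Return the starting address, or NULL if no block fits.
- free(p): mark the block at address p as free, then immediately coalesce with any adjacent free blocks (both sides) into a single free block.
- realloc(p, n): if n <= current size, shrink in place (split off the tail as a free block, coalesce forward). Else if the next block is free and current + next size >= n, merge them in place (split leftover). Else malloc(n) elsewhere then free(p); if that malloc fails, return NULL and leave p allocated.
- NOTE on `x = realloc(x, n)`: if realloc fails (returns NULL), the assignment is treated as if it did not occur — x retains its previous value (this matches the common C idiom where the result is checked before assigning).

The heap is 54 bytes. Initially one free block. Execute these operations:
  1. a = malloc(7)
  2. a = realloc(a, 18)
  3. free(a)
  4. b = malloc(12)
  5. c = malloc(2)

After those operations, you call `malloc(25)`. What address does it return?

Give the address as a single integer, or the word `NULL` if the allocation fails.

Op 1: a = malloc(7) -> a = 0; heap: [0-6 ALLOC][7-53 FREE]
Op 2: a = realloc(a, 18) -> a = 0; heap: [0-17 ALLOC][18-53 FREE]
Op 3: free(a) -> (freed a); heap: [0-53 FREE]
Op 4: b = malloc(12) -> b = 0; heap: [0-11 ALLOC][12-53 FREE]
Op 5: c = malloc(2) -> c = 12; heap: [0-11 ALLOC][12-13 ALLOC][14-53 FREE]
malloc(25): first-fit scan over [0-11 ALLOC][12-13 ALLOC][14-53 FREE] -> 14

Answer: 14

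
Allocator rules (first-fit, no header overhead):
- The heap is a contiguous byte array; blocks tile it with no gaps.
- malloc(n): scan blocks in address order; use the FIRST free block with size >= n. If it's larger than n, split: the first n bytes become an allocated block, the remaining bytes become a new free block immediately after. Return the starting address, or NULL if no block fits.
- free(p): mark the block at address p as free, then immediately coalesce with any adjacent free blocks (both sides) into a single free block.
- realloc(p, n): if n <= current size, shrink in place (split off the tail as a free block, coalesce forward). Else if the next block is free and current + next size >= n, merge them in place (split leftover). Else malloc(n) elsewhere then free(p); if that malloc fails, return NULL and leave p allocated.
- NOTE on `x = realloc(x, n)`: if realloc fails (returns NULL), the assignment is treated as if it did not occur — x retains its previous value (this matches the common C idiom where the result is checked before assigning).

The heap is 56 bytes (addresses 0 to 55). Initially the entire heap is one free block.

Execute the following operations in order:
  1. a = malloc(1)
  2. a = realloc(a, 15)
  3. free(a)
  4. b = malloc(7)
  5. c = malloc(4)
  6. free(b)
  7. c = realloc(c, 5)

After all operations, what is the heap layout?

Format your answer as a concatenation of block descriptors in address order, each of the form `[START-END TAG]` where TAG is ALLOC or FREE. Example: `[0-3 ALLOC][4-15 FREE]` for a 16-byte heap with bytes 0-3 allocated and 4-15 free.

Op 1: a = malloc(1) -> a = 0; heap: [0-0 ALLOC][1-55 FREE]
Op 2: a = realloc(a, 15) -> a = 0; heap: [0-14 ALLOC][15-55 FREE]
Op 3: free(a) -> (freed a); heap: [0-55 FREE]
Op 4: b = malloc(7) -> b = 0; heap: [0-6 ALLOC][7-55 FREE]
Op 5: c = malloc(4) -> c = 7; heap: [0-6 ALLOC][7-10 ALLOC][11-55 FREE]
Op 6: free(b) -> (freed b); heap: [0-6 FREE][7-10 ALLOC][11-55 FREE]
Op 7: c = realloc(c, 5) -> c = 7; heap: [0-6 FREE][7-11 ALLOC][12-55 FREE]

Answer: [0-6 FREE][7-11 ALLOC][12-55 FREE]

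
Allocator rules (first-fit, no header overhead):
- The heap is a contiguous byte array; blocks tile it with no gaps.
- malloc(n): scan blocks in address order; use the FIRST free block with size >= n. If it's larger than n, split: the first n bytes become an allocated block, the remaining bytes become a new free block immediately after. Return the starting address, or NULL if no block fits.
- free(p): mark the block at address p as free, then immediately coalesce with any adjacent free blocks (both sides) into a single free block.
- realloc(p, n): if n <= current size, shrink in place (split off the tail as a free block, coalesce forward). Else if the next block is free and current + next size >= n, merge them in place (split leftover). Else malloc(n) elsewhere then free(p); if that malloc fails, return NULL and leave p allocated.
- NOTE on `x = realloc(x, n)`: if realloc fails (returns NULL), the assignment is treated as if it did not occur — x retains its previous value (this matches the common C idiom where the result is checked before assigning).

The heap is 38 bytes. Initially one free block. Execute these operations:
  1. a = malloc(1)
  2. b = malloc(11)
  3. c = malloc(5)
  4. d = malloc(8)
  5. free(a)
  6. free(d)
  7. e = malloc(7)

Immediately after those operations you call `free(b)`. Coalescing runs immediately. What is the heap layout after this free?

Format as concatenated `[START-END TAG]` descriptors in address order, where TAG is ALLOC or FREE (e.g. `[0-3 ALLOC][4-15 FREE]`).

Answer: [0-11 FREE][12-16 ALLOC][17-23 ALLOC][24-37 FREE]

Derivation:
Op 1: a = malloc(1) -> a = 0; heap: [0-0 ALLOC][1-37 FREE]
Op 2: b = malloc(11) -> b = 1; heap: [0-0 ALLOC][1-11 ALLOC][12-37 FREE]
Op 3: c = malloc(5) -> c = 12; heap: [0-0 ALLOC][1-11 ALLOC][12-16 ALLOC][17-37 FREE]
Op 4: d = malloc(8) -> d = 17; heap: [0-0 ALLOC][1-11 ALLOC][12-16 ALLOC][17-24 ALLOC][25-37 FREE]
Op 5: free(a) -> (freed a); heap: [0-0 FREE][1-11 ALLOC][12-16 ALLOC][17-24 ALLOC][25-37 FREE]
Op 6: free(d) -> (freed d); heap: [0-0 FREE][1-11 ALLOC][12-16 ALLOC][17-37 FREE]
Op 7: e = malloc(7) -> e = 17; heap: [0-0 FREE][1-11 ALLOC][12-16 ALLOC][17-23 ALLOC][24-37 FREE]
free(b): b = 1 -> block [1-11 ALLOC]; mark free, coalesce with adjacent free neighbors -> [0-11 FREE][12-16 ALLOC][17-23 ALLOC][24-37 FREE]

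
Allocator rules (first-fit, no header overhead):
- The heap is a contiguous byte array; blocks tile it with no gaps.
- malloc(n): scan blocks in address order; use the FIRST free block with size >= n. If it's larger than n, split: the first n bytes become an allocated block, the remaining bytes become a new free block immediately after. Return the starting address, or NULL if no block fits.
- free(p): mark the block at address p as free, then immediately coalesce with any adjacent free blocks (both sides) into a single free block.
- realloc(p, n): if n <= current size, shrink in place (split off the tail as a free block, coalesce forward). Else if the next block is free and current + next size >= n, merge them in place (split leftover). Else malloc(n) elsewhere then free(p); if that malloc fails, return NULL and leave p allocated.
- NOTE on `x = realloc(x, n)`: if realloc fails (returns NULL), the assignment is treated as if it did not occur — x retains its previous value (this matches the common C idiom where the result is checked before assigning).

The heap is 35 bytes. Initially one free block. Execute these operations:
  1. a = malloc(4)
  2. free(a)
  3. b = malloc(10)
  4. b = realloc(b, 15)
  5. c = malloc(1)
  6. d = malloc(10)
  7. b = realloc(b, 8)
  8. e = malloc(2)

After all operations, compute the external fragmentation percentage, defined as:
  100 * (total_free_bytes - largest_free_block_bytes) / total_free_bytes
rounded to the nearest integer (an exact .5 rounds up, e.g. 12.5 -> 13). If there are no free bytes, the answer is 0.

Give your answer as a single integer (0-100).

Answer: 36

Derivation:
Op 1: a = malloc(4) -> a = 0; heap: [0-3 ALLOC][4-34 FREE]
Op 2: free(a) -> (freed a); heap: [0-34 FREE]
Op 3: b = malloc(10) -> b = 0; heap: [0-9 ALLOC][10-34 FREE]
Op 4: b = realloc(b, 15) -> b = 0; heap: [0-14 ALLOC][15-34 FREE]
Op 5: c = malloc(1) -> c = 15; heap: [0-14 ALLOC][15-15 ALLOC][16-34 FREE]
Op 6: d = malloc(10) -> d = 16; heap: [0-14 ALLOC][15-15 ALLOC][16-25 ALLOC][26-34 FREE]
Op 7: b = realloc(b, 8) -> b = 0; heap: [0-7 ALLOC][8-14 FREE][15-15 ALLOC][16-25 ALLOC][26-34 FREE]
Op 8: e = malloc(2) -> e = 8; heap: [0-7 ALLOC][8-9 ALLOC][10-14 FREE][15-15 ALLOC][16-25 ALLOC][26-34 FREE]
Free blocks: [5 9] total_free=14 largest=9 -> 100*(14-9)/14 = 500/14 ≈ 35.714 -> rounds to 36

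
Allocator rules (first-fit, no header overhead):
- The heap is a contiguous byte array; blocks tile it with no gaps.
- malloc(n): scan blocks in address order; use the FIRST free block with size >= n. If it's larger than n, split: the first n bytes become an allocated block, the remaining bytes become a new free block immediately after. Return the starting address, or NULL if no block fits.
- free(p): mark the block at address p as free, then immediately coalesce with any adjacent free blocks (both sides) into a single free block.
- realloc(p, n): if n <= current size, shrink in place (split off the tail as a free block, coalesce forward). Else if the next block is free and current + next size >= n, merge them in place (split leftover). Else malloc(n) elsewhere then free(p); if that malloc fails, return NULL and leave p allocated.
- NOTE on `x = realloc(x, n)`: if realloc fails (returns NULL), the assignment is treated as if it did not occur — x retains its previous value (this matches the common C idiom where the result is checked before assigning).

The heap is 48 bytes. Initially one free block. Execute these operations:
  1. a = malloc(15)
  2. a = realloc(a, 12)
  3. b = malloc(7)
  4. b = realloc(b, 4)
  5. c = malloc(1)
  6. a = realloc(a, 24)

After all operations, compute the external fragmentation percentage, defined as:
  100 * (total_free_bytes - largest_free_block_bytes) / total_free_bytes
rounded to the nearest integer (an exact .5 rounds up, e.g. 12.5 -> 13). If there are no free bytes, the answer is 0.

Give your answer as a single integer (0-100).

Op 1: a = malloc(15) -> a = 0; heap: [0-14 ALLOC][15-47 FREE]
Op 2: a = realloc(a, 12) -> a = 0; heap: [0-11 ALLOC][12-47 FREE]
Op 3: b = malloc(7) -> b = 12; heap: [0-11 ALLOC][12-18 ALLOC][19-47 FREE]
Op 4: b = realloc(b, 4) -> b = 12; heap: [0-11 ALLOC][12-15 ALLOC][16-47 FREE]
Op 5: c = malloc(1) -> c = 16; heap: [0-11 ALLOC][12-15 ALLOC][16-16 ALLOC][17-47 FREE]
Op 6: a = realloc(a, 24) -> a = 17; heap: [0-11 FREE][12-15 ALLOC][16-16 ALLOC][17-40 ALLOC][41-47 FREE]
Free blocks: [12 7] total_free=19 largest=12 -> 100*(19-12)/19 = 700/19 ≈ 36.842 -> rounds to 37

Answer: 37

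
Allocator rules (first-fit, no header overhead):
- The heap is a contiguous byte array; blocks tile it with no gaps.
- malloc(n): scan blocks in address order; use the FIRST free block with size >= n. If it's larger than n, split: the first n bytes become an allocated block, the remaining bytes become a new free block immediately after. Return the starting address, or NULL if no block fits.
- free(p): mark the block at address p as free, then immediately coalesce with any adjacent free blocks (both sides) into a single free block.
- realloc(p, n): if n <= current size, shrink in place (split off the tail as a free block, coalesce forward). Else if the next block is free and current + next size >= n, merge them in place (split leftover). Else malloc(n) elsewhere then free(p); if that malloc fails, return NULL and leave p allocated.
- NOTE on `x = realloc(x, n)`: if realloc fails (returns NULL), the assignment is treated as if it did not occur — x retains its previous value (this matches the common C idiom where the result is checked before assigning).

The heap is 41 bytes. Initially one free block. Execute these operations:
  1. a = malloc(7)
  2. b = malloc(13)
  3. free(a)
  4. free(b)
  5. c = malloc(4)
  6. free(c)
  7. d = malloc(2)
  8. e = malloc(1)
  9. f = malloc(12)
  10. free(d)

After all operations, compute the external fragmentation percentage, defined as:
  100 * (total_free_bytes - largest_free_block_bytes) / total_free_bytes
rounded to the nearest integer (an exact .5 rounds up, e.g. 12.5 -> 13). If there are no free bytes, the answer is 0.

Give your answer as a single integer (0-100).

Op 1: a = malloc(7) -> a = 0; heap: [0-6 ALLOC][7-40 FREE]
Op 2: b = malloc(13) -> b = 7; heap: [0-6 ALLOC][7-19 ALLOC][20-40 FREE]
Op 3: free(a) -> (freed a); heap: [0-6 FREE][7-19 ALLOC][20-40 FREE]
Op 4: free(b) -> (freed b); heap: [0-40 FREE]
Op 5: c = malloc(4) -> c = 0; heap: [0-3 ALLOC][4-40 FREE]
Op 6: free(c) -> (freed c); heap: [0-40 FREE]
Op 7: d = malloc(2) -> d = 0; heap: [0-1 ALLOC][2-40 FREE]
Op 8: e = malloc(1) -> e = 2; heap: [0-1 ALLOC][2-2 ALLOC][3-40 FREE]
Op 9: f = malloc(12) -> f = 3; heap: [0-1 ALLOC][2-2 ALLOC][3-14 ALLOC][15-40 FREE]
Op 10: free(d) -> (freed d); heap: [0-1 FREE][2-2 ALLOC][3-14 ALLOC][15-40 FREE]
Free blocks: [2 26] total_free=28 largest=26 -> 100*(28-26)/28 = 200/28 ≈ 7.143 -> rounds to 7

Answer: 7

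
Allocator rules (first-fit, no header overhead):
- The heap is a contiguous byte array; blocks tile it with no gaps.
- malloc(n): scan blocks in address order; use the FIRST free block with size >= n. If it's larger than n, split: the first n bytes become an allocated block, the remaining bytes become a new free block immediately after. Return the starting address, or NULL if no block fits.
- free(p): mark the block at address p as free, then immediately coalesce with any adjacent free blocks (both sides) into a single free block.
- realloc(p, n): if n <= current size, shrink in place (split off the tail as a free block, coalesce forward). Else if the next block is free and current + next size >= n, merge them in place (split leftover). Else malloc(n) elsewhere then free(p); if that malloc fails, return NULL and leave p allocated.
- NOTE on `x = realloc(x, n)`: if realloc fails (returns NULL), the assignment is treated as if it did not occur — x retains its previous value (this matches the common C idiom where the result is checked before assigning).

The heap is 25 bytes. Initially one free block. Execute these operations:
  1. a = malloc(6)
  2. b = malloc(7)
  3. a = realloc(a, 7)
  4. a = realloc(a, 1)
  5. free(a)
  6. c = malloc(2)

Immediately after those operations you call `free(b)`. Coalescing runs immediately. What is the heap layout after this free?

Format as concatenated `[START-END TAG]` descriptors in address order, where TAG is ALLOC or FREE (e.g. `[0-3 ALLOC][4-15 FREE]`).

Answer: [0-1 ALLOC][2-24 FREE]

Derivation:
Op 1: a = malloc(6) -> a = 0; heap: [0-5 ALLOC][6-24 FREE]
Op 2: b = malloc(7) -> b = 6; heap: [0-5 ALLOC][6-12 ALLOC][13-24 FREE]
Op 3: a = realloc(a, 7) -> a = 13; heap: [0-5 FREE][6-12 ALLOC][13-19 ALLOC][20-24 FREE]
Op 4: a = realloc(a, 1) -> a = 13; heap: [0-5 FREE][6-12 ALLOC][13-13 ALLOC][14-24 FREE]
Op 5: free(a) -> (freed a); heap: [0-5 FREE][6-12 ALLOC][13-24 FREE]
Op 6: c = malloc(2) -> c = 0; heap: [0-1 ALLOC][2-5 FREE][6-12 ALLOC][13-24 FREE]
free(b): b = 6 -> block [6-12 ALLOC]; mark free, coalesce with adjacent free neighbors -> [0-1 ALLOC][2-24 FREE]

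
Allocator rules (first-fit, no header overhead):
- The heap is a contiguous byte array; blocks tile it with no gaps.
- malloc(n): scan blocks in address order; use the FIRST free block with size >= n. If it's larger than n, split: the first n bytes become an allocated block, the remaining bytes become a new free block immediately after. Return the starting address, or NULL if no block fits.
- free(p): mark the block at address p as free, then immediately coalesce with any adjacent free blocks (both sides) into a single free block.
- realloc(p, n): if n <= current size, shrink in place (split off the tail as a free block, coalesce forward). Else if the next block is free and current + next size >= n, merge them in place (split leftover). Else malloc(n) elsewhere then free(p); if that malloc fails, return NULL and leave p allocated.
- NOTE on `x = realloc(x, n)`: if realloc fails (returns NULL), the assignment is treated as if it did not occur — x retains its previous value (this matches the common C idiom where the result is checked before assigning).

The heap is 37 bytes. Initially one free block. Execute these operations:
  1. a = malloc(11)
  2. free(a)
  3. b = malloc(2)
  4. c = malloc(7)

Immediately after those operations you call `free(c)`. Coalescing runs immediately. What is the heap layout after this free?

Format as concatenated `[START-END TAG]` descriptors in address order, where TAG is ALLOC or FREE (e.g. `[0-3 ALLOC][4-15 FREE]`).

Answer: [0-1 ALLOC][2-36 FREE]

Derivation:
Op 1: a = malloc(11) -> a = 0; heap: [0-10 ALLOC][11-36 FREE]
Op 2: free(a) -> (freed a); heap: [0-36 FREE]
Op 3: b = malloc(2) -> b = 0; heap: [0-1 ALLOC][2-36 FREE]
Op 4: c = malloc(7) -> c = 2; heap: [0-1 ALLOC][2-8 ALLOC][9-36 FREE]
free(c): c = 2 -> block [2-8 ALLOC]; mark free, coalesce with adjacent free neighbors -> [0-1 ALLOC][2-36 FREE]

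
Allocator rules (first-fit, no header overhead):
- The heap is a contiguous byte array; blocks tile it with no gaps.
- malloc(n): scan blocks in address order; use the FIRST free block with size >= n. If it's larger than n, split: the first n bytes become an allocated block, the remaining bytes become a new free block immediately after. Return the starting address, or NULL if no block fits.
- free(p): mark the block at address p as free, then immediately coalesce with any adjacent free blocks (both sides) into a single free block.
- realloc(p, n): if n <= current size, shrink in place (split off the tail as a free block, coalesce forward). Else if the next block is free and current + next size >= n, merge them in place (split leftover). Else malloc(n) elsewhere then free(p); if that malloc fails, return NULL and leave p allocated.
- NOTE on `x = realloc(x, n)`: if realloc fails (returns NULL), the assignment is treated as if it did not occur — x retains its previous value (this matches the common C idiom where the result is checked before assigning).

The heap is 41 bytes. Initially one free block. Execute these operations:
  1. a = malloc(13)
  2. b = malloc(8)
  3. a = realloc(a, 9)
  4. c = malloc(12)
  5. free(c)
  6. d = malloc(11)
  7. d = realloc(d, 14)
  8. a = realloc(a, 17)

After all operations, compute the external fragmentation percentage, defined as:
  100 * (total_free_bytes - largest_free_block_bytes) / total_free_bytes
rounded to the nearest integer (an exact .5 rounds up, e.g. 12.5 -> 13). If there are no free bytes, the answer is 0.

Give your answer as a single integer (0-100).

Op 1: a = malloc(13) -> a = 0; heap: [0-12 ALLOC][13-40 FREE]
Op 2: b = malloc(8) -> b = 13; heap: [0-12 ALLOC][13-20 ALLOC][21-40 FREE]
Op 3: a = realloc(a, 9) -> a = 0; heap: [0-8 ALLOC][9-12 FREE][13-20 ALLOC][21-40 FREE]
Op 4: c = malloc(12) -> c = 21; heap: [0-8 ALLOC][9-12 FREE][13-20 ALLOC][21-32 ALLOC][33-40 FREE]
Op 5: free(c) -> (freed c); heap: [0-8 ALLOC][9-12 FREE][13-20 ALLOC][21-40 FREE]
Op 6: d = malloc(11) -> d = 21; heap: [0-8 ALLOC][9-12 FREE][13-20 ALLOC][21-31 ALLOC][32-40 FREE]
Op 7: d = realloc(d, 14) -> d = 21; heap: [0-8 ALLOC][9-12 FREE][13-20 ALLOC][21-34 ALLOC][35-40 FREE]
Op 8: a = realloc(a, 17) -> NULL (a unchanged); heap: [0-8 ALLOC][9-12 FREE][13-20 ALLOC][21-34 ALLOC][35-40 FREE]
Free blocks: [4 6] total_free=10 largest=6 -> 100*(10-6)/10 = 400/10 = 40

Answer: 40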